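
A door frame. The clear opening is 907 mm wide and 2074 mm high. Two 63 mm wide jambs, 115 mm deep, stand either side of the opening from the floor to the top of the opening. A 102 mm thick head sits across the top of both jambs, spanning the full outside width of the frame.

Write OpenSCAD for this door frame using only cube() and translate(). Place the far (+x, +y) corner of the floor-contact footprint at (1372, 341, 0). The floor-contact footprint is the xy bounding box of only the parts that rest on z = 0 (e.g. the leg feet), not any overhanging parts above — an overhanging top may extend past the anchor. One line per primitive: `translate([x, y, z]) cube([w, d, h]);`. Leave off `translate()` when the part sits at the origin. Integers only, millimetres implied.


translate([339, 226, 0]) cube([63, 115, 2074]);
translate([1309, 226, 0]) cube([63, 115, 2074]);
translate([339, 226, 2074]) cube([1033, 115, 102]);


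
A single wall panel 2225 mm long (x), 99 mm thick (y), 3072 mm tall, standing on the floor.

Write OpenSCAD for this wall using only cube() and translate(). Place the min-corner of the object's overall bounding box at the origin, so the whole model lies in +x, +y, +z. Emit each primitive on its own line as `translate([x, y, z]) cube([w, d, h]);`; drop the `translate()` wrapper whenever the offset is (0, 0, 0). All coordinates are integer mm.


cube([2225, 99, 3072]);


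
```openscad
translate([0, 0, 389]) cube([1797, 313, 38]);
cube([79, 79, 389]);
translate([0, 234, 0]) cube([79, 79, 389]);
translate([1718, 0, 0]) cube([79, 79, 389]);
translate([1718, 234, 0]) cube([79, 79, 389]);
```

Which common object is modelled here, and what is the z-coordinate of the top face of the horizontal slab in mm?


A bench. The seat-top height is 427 mm.

A long slab on four corner posts — a bench. The slab sits at z = 389 with thickness 38, so the top is 389 + 38 = 427 mm.


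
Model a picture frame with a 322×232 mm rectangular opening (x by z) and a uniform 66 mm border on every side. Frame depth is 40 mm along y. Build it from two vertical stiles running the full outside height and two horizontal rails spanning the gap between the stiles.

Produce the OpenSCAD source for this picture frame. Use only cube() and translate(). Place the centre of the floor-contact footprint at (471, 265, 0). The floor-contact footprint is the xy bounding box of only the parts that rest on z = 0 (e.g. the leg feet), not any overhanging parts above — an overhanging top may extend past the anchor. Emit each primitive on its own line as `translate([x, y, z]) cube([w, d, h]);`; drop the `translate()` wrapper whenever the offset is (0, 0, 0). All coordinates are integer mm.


translate([244, 245, 0]) cube([66, 40, 364]);
translate([632, 245, 0]) cube([66, 40, 364]);
translate([310, 245, 0]) cube([322, 40, 66]);
translate([310, 245, 298]) cube([322, 40, 66]);


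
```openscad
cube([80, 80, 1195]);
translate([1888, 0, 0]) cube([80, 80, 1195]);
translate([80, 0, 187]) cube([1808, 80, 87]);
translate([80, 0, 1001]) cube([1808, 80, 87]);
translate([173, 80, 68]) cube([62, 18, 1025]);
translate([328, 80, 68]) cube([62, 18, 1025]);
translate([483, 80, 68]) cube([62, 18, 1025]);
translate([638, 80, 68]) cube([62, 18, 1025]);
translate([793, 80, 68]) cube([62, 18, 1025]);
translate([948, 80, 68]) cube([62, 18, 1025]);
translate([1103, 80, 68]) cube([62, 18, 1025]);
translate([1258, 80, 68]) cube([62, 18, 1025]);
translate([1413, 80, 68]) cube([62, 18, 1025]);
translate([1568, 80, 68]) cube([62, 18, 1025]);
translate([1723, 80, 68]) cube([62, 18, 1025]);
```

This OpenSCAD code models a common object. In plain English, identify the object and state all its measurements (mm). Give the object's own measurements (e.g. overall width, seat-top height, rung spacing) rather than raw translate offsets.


A fence section. Two 80×80 mm posts, 1195 mm tall, stand on the floor with a clear span of 1808 mm between their inner faces. Two horizontal rails of 80×87 mm section span the gap between the posts with their undersides at z = 187 mm and z = 1001 mm, flush with the posts' −y face. 11 pickets, each 62 mm wide, 18 mm thick and 1025 mm tall, are fixed to the +y face of the rails with their bottoms at z = 68 mm, spaced across the span with a 93 mm gap after the −x post and between neighbouring pickets, with 103 mm left before the +x post.


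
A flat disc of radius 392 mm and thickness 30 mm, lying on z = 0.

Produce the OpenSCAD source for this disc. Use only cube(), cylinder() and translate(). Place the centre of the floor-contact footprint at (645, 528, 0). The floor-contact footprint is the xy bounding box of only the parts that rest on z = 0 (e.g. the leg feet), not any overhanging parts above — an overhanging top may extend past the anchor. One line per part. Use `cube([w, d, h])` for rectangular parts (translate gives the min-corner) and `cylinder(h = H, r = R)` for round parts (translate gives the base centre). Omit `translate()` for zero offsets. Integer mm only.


translate([645, 528, 0]) cylinder(h = 30, r = 392);


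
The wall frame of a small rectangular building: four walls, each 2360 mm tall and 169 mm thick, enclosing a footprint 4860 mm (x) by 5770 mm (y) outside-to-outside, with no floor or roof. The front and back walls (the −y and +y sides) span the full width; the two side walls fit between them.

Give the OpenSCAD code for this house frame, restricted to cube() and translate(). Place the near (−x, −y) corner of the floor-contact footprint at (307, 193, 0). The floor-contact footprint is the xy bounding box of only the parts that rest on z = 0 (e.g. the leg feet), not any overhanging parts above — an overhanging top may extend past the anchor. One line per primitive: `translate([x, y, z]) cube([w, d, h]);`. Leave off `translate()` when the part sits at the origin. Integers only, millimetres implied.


translate([307, 193, 0]) cube([4860, 169, 2360]);
translate([307, 5794, 0]) cube([4860, 169, 2360]);
translate([307, 362, 0]) cube([169, 5432, 2360]);
translate([4998, 362, 0]) cube([169, 5432, 2360]);


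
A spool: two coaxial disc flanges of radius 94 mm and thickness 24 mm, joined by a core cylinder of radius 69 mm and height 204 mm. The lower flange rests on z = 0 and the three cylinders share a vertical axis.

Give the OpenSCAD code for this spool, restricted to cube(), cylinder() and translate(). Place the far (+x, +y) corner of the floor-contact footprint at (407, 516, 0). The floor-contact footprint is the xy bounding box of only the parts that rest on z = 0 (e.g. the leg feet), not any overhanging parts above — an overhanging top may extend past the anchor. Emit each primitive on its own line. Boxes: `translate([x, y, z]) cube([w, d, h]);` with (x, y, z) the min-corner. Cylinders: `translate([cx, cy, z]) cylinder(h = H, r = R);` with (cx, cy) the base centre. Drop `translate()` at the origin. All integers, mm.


translate([313, 422, 0]) cylinder(h = 24, r = 94);
translate([313, 422, 24]) cylinder(h = 204, r = 69);
translate([313, 422, 228]) cylinder(h = 24, r = 94);


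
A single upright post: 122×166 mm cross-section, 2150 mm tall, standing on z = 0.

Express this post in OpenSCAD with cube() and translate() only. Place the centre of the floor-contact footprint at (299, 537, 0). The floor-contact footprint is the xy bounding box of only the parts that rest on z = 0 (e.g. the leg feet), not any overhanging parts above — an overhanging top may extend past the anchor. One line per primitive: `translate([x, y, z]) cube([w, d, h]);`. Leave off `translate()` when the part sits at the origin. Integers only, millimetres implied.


translate([238, 454, 0]) cube([122, 166, 2150]);


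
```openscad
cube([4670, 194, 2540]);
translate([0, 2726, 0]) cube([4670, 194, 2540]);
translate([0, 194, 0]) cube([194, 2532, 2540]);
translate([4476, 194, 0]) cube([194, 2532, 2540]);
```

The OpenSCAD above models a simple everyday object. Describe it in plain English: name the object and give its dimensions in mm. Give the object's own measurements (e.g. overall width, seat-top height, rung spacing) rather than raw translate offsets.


The wall frame of a small rectangular building: four walls, each 2540 mm tall and 194 mm thick, enclosing a footprint 4670 mm (x) by 2920 mm (y) outside-to-outside, with no floor or roof. The front and back walls (the −y and +y sides) span the full width; the two side walls fit between them.


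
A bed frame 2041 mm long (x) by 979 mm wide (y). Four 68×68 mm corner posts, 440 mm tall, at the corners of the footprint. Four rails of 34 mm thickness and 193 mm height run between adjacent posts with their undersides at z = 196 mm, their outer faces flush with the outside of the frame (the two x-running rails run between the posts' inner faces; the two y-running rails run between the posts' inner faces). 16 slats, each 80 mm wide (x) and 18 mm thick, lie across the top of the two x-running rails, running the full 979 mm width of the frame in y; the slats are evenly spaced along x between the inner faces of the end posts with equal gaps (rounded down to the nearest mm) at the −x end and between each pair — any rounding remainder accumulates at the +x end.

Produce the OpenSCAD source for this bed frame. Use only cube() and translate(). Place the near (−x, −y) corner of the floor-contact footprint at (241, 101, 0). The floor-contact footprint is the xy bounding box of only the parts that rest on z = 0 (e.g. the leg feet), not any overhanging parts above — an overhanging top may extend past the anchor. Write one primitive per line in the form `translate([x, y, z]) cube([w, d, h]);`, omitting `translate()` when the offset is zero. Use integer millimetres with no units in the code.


translate([241, 101, 0]) cube([68, 68, 440]);
translate([241, 1012, 0]) cube([68, 68, 440]);
translate([2214, 101, 0]) cube([68, 68, 440]);
translate([2214, 1012, 0]) cube([68, 68, 440]);
translate([309, 101, 196]) cube([1905, 34, 193]);
translate([309, 1046, 196]) cube([1905, 34, 193]);
translate([241, 169, 196]) cube([34, 843, 193]);
translate([2248, 169, 196]) cube([34, 843, 193]);
translate([345, 101, 389]) cube([80, 979, 18]);
translate([461, 101, 389]) cube([80, 979, 18]);
translate([577, 101, 389]) cube([80, 979, 18]);
translate([693, 101, 389]) cube([80, 979, 18]);
translate([809, 101, 389]) cube([80, 979, 18]);
translate([925, 101, 389]) cube([80, 979, 18]);
translate([1041, 101, 389]) cube([80, 979, 18]);
translate([1157, 101, 389]) cube([80, 979, 18]);
translate([1273, 101, 389]) cube([80, 979, 18]);
translate([1389, 101, 389]) cube([80, 979, 18]);
translate([1505, 101, 389]) cube([80, 979, 18]);
translate([1621, 101, 389]) cube([80, 979, 18]);
translate([1737, 101, 389]) cube([80, 979, 18]);
translate([1853, 101, 389]) cube([80, 979, 18]);
translate([1969, 101, 389]) cube([80, 979, 18]);
translate([2085, 101, 389]) cube([80, 979, 18]);


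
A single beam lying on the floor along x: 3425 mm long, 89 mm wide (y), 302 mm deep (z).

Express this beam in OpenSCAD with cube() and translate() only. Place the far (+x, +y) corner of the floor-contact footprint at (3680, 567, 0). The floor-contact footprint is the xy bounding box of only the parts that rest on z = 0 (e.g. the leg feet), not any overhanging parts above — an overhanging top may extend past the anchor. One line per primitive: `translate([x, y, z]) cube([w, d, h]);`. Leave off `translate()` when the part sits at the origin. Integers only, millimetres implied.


translate([255, 478, 0]) cube([3425, 89, 302]);


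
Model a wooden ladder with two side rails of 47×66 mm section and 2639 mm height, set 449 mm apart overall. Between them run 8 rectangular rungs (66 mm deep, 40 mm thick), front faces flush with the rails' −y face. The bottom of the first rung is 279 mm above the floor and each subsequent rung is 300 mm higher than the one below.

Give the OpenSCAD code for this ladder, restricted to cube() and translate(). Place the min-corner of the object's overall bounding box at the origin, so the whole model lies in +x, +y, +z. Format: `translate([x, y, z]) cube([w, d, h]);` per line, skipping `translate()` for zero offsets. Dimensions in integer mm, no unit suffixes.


cube([47, 66, 2639]);
translate([402, 0, 0]) cube([47, 66, 2639]);
translate([47, 0, 279]) cube([355, 66, 40]);
translate([47, 0, 579]) cube([355, 66, 40]);
translate([47, 0, 879]) cube([355, 66, 40]);
translate([47, 0, 1179]) cube([355, 66, 40]);
translate([47, 0, 1479]) cube([355, 66, 40]);
translate([47, 0, 1779]) cube([355, 66, 40]);
translate([47, 0, 2079]) cube([355, 66, 40]);
translate([47, 0, 2379]) cube([355, 66, 40]);


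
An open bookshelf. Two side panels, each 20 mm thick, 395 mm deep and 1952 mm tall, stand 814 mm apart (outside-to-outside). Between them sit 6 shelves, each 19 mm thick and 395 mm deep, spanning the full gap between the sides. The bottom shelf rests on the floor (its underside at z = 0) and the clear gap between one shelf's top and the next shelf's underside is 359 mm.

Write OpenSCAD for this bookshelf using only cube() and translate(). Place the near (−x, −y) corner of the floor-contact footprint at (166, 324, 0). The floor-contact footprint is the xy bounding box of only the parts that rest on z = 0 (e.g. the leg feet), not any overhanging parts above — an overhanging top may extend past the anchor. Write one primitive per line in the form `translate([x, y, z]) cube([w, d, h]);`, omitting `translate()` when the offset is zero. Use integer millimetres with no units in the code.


translate([166, 324, 0]) cube([20, 395, 1952]);
translate([960, 324, 0]) cube([20, 395, 1952]);
translate([186, 324, 0]) cube([774, 395, 19]);
translate([186, 324, 378]) cube([774, 395, 19]);
translate([186, 324, 756]) cube([774, 395, 19]);
translate([186, 324, 1134]) cube([774, 395, 19]);
translate([186, 324, 1512]) cube([774, 395, 19]);
translate([186, 324, 1890]) cube([774, 395, 19]);


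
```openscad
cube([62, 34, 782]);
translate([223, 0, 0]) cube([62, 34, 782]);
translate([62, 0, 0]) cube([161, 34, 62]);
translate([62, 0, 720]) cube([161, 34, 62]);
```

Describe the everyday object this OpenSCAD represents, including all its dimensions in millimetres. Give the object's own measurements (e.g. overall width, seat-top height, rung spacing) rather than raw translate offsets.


A rectangular picture frame lying in the x–z plane (depth along y). The opening is 161 mm wide (x) by 658 mm tall (z), surrounded by a border 62 mm wide on all four sides. The frame is 34 mm deep and is made of two full-height vertical stiles with two horizontal rails fitted between them.


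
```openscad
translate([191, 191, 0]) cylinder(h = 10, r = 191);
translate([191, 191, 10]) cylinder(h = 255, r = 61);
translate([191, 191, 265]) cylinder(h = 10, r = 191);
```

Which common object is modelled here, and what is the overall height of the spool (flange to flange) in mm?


A spool. The overall height is 275 mm.

Three coaxial cylinders, large–small–large — a spool. Two 10 mm flanges and a 255 mm core give 10 + 255 + 10 = 275 mm.


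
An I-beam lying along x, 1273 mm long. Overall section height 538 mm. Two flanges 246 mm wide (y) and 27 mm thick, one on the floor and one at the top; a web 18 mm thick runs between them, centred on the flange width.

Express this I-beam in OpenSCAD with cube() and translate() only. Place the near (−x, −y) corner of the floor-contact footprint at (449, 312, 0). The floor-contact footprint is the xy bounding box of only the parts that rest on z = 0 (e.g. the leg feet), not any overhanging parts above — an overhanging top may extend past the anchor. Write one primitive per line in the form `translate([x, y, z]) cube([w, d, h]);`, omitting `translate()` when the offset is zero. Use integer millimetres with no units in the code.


translate([449, 312, 0]) cube([1273, 246, 27]);
translate([449, 426, 27]) cube([1273, 18, 484]);
translate([449, 312, 511]) cube([1273, 246, 27]);


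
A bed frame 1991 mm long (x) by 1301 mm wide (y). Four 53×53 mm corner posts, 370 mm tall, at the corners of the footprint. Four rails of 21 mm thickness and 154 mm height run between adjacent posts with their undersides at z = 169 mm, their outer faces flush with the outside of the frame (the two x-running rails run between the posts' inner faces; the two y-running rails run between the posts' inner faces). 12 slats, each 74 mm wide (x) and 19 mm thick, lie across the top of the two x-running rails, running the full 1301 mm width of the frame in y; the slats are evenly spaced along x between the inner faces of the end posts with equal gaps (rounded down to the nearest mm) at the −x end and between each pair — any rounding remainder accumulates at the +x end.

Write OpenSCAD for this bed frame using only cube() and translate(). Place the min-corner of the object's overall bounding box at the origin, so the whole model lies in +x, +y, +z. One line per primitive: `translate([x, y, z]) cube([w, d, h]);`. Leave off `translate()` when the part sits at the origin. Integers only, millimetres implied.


cube([53, 53, 370]);
translate([0, 1248, 0]) cube([53, 53, 370]);
translate([1938, 0, 0]) cube([53, 53, 370]);
translate([1938, 1248, 0]) cube([53, 53, 370]);
translate([53, 0, 169]) cube([1885, 21, 154]);
translate([53, 1280, 169]) cube([1885, 21, 154]);
translate([0, 53, 169]) cube([21, 1195, 154]);
translate([1970, 53, 169]) cube([21, 1195, 154]);
translate([129, 0, 323]) cube([74, 1301, 19]);
translate([279, 0, 323]) cube([74, 1301, 19]);
translate([429, 0, 323]) cube([74, 1301, 19]);
translate([579, 0, 323]) cube([74, 1301, 19]);
translate([729, 0, 323]) cube([74, 1301, 19]);
translate([879, 0, 323]) cube([74, 1301, 19]);
translate([1029, 0, 323]) cube([74, 1301, 19]);
translate([1179, 0, 323]) cube([74, 1301, 19]);
translate([1329, 0, 323]) cube([74, 1301, 19]);
translate([1479, 0, 323]) cube([74, 1301, 19]);
translate([1629, 0, 323]) cube([74, 1301, 19]);
translate([1779, 0, 323]) cube([74, 1301, 19]);


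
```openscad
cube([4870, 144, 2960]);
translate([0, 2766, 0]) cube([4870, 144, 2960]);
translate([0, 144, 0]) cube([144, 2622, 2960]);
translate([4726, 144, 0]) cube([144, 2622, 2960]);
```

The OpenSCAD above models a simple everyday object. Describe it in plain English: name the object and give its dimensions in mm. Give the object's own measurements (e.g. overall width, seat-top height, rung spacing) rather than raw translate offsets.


The wall frame of a small rectangular building: four walls, each 2960 mm tall and 144 mm thick, enclosing a footprint 4870 mm (x) by 2910 mm (y) outside-to-outside, with no floor or roof. The front and back walls (the −y and +y sides) span the full width; the two side walls fit between them.


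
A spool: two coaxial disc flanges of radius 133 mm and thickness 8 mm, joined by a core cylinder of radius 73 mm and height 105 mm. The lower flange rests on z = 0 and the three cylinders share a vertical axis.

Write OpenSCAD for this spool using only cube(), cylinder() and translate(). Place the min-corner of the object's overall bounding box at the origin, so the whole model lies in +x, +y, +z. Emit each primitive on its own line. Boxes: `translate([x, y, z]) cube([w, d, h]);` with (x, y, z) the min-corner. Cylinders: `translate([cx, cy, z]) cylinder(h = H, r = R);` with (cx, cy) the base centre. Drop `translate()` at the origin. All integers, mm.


translate([133, 133, 0]) cylinder(h = 8, r = 133);
translate([133, 133, 8]) cylinder(h = 105, r = 73);
translate([133, 133, 113]) cylinder(h = 8, r = 133);


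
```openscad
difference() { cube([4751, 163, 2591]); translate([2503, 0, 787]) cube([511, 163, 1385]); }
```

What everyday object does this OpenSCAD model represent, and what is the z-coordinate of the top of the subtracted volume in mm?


A wall with a window opening. The window head height is 2172 mm.

A wall with a rectangular opening subtracted — a window. Sill at z = 787, opening 1385 mm tall, so the head is at 787 + 1385 = 2172 mm.


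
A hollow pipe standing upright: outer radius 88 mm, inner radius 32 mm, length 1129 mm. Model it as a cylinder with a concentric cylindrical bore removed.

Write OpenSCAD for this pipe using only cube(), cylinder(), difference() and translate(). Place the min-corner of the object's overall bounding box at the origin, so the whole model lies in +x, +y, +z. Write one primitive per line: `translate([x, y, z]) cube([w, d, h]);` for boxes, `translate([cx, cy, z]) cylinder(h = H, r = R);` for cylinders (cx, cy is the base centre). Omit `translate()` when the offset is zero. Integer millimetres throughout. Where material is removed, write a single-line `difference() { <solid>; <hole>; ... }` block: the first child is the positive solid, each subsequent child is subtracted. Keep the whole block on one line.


difference() { translate([88, 88, 0]) cylinder(h = 1129, r = 88); translate([88, 88, 0]) cylinder(h = 1129, r = 32); }


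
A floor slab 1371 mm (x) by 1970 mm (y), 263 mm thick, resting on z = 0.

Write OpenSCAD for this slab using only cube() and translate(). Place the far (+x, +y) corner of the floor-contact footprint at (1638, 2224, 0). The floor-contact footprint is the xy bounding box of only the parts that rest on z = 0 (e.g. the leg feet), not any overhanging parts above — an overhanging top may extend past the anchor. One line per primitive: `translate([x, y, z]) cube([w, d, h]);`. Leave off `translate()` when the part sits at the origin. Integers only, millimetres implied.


translate([267, 254, 0]) cube([1371, 1970, 263]);


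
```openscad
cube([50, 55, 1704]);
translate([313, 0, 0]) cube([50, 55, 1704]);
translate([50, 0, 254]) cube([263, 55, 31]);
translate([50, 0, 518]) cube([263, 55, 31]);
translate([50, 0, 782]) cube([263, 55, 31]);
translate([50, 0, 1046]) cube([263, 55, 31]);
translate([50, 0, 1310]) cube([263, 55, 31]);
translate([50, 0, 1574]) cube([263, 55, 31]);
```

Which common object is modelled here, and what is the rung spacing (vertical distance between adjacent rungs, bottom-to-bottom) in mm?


A ladder. The rung spacing is 264 mm.

Two tall 50×55 posts with 6 short bars between them — a ladder. Adjacent rungs sit at z = 254 and z = 518, so the spacing is 518 − 254 = 264 mm.


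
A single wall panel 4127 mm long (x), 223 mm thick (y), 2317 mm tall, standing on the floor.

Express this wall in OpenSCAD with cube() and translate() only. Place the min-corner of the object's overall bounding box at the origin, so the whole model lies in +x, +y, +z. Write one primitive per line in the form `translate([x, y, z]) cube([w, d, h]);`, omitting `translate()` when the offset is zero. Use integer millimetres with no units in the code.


cube([4127, 223, 2317]);


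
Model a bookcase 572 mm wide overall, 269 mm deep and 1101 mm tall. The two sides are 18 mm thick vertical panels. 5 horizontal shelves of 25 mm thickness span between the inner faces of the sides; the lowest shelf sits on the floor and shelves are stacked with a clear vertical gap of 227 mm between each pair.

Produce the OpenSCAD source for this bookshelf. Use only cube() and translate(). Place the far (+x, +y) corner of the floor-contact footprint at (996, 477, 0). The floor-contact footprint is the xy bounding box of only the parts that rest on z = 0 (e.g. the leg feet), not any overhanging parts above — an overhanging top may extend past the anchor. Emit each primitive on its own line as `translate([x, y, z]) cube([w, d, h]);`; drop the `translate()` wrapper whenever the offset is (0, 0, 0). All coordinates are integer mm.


translate([424, 208, 0]) cube([18, 269, 1101]);
translate([978, 208, 0]) cube([18, 269, 1101]);
translate([442, 208, 0]) cube([536, 269, 25]);
translate([442, 208, 252]) cube([536, 269, 25]);
translate([442, 208, 504]) cube([536, 269, 25]);
translate([442, 208, 756]) cube([536, 269, 25]);
translate([442, 208, 1008]) cube([536, 269, 25]);


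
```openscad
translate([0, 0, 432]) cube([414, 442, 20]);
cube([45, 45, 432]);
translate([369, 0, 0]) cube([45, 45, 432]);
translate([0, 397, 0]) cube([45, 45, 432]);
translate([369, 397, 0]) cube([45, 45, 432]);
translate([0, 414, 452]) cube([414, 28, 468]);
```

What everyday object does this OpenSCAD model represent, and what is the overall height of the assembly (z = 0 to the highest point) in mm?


A chair. The overall height is 920 mm.

A slab on four corner posts with a tall panel at the back — a chair. The seat slab sits at z = 432 with thickness 20, and the 468 mm backrest starts at the seat top, so the overall height is 432 + 20 + 468 = 920 mm.


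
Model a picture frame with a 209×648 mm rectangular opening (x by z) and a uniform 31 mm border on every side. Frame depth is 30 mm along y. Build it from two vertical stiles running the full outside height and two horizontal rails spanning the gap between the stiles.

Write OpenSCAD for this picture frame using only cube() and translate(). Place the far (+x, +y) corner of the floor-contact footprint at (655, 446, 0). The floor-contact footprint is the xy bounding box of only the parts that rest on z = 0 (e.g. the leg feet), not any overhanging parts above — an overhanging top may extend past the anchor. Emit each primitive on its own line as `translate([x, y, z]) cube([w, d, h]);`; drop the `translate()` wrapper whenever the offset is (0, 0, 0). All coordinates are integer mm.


translate([384, 416, 0]) cube([31, 30, 710]);
translate([624, 416, 0]) cube([31, 30, 710]);
translate([415, 416, 0]) cube([209, 30, 31]);
translate([415, 416, 679]) cube([209, 30, 31]);


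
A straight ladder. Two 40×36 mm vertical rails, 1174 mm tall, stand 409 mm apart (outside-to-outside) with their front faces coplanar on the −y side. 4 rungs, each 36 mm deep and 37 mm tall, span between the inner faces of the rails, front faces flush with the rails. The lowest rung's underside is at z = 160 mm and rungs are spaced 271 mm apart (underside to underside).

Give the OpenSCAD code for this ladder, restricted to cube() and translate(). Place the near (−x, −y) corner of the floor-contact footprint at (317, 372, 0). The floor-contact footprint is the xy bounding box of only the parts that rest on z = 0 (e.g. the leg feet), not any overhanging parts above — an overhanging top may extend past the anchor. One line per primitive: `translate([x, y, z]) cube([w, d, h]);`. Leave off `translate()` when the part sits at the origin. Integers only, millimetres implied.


translate([317, 372, 0]) cube([40, 36, 1174]);
translate([686, 372, 0]) cube([40, 36, 1174]);
translate([357, 372, 160]) cube([329, 36, 37]);
translate([357, 372, 431]) cube([329, 36, 37]);
translate([357, 372, 702]) cube([329, 36, 37]);
translate([357, 372, 973]) cube([329, 36, 37]);


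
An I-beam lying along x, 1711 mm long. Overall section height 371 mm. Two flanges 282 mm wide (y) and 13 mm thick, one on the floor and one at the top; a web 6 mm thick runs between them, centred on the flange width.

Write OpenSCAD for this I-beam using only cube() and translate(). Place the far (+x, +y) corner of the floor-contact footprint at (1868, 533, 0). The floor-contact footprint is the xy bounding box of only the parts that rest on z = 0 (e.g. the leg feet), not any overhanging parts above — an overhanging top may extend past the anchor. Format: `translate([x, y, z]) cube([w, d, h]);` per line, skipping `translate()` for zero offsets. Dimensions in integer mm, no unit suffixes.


translate([157, 251, 0]) cube([1711, 282, 13]);
translate([157, 389, 13]) cube([1711, 6, 345]);
translate([157, 251, 358]) cube([1711, 282, 13]);


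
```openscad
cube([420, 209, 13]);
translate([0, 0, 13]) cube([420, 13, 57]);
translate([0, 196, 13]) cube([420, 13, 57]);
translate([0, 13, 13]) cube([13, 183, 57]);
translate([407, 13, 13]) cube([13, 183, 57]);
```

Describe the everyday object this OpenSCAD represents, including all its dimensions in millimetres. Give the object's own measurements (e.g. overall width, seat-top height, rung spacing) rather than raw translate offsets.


An open-topped rectangular box: outside dimensions 420×209×70 mm, with a uniform wall and base thickness of 13 mm. The base is a full 420×209 slab on the floor; four walls sit on top of the base. The front and back walls (the −y and +y sides) span the full width; the two side walls fit between them.


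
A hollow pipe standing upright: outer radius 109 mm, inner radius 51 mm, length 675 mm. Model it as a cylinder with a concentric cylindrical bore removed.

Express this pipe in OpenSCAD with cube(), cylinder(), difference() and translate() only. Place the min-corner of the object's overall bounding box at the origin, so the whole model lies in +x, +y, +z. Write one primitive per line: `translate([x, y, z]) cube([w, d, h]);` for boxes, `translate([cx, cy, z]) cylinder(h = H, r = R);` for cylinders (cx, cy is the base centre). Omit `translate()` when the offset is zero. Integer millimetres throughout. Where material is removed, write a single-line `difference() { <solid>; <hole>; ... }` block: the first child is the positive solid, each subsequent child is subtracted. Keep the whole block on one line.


difference() { translate([109, 109, 0]) cylinder(h = 675, r = 109); translate([109, 109, 0]) cylinder(h = 675, r = 51); }


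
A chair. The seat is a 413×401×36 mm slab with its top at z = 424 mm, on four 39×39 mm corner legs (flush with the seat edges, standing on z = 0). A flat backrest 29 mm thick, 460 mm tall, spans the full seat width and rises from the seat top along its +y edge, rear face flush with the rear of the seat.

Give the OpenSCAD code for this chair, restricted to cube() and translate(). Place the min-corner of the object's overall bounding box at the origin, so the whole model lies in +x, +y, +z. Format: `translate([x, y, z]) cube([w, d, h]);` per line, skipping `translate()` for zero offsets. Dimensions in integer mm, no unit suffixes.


translate([0, 0, 388]) cube([413, 401, 36]);
cube([39, 39, 388]);
translate([374, 0, 0]) cube([39, 39, 388]);
translate([0, 362, 0]) cube([39, 39, 388]);
translate([374, 362, 0]) cube([39, 39, 388]);
translate([0, 372, 424]) cube([413, 29, 460]);


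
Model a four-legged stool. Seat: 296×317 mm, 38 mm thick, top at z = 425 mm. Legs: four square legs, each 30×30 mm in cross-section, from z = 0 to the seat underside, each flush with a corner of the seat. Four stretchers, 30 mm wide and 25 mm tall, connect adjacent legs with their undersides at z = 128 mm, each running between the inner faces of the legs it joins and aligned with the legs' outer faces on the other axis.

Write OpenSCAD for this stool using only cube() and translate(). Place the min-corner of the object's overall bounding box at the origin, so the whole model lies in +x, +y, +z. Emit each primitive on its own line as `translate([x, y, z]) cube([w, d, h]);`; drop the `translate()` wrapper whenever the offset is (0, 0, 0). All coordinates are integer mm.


translate([0, 0, 387]) cube([296, 317, 38]);
cube([30, 30, 387]);
translate([266, 0, 0]) cube([30, 30, 387]);
translate([0, 287, 0]) cube([30, 30, 387]);
translate([266, 287, 0]) cube([30, 30, 387]);
translate([30, 0, 128]) cube([236, 30, 25]);
translate([30, 287, 128]) cube([236, 30, 25]);
translate([0, 30, 128]) cube([30, 257, 25]);
translate([266, 30, 128]) cube([30, 257, 25]);


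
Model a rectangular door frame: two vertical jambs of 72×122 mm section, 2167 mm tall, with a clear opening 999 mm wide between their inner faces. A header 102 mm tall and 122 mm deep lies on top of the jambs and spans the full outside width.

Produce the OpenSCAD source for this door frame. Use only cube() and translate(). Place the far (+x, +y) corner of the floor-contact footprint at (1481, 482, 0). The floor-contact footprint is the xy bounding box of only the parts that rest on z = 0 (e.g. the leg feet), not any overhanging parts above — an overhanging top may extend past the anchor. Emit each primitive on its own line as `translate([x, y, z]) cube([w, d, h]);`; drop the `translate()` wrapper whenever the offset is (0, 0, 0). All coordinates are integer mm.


translate([338, 360, 0]) cube([72, 122, 2167]);
translate([1409, 360, 0]) cube([72, 122, 2167]);
translate([338, 360, 2167]) cube([1143, 122, 102]);


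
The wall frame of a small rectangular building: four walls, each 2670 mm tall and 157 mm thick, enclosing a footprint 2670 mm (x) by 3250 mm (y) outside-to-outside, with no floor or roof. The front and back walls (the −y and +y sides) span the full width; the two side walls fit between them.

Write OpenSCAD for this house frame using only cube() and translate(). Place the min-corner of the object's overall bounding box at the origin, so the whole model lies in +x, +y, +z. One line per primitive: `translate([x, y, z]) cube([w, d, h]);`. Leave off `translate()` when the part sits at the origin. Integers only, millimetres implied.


cube([2670, 157, 2670]);
translate([0, 3093, 0]) cube([2670, 157, 2670]);
translate([0, 157, 0]) cube([157, 2936, 2670]);
translate([2513, 157, 0]) cube([157, 2936, 2670]);


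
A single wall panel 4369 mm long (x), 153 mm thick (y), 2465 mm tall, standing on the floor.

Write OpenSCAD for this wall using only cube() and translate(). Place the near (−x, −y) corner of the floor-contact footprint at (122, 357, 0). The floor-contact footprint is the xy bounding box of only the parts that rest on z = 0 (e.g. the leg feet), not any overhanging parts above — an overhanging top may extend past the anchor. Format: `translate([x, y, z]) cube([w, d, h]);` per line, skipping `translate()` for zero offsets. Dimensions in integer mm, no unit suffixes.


translate([122, 357, 0]) cube([4369, 153, 2465]);


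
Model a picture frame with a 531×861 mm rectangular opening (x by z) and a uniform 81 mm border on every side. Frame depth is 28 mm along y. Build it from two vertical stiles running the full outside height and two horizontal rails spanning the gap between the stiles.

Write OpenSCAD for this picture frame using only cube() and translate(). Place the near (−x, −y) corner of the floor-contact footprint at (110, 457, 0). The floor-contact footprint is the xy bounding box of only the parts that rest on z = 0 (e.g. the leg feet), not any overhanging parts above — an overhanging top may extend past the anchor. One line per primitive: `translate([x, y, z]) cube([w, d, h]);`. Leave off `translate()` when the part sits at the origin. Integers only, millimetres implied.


translate([110, 457, 0]) cube([81, 28, 1023]);
translate([722, 457, 0]) cube([81, 28, 1023]);
translate([191, 457, 0]) cube([531, 28, 81]);
translate([191, 457, 942]) cube([531, 28, 81]);


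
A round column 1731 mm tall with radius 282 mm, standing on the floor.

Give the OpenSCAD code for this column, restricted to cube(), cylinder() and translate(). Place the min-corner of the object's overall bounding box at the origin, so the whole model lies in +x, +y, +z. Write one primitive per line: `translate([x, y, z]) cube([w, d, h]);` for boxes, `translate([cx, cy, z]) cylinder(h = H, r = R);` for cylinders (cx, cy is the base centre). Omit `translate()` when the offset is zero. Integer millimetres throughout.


translate([282, 282, 0]) cylinder(h = 1731, r = 282);


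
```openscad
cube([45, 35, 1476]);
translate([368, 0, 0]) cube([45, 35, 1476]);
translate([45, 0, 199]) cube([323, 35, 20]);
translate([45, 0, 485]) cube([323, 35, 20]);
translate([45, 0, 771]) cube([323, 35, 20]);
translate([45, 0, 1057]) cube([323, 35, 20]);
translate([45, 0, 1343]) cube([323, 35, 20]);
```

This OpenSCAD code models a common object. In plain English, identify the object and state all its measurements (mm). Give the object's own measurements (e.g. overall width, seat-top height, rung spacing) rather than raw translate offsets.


A straight ladder. Two 45×35 mm vertical rails, 1476 mm tall, stand 413 mm apart (outside-to-outside) with their front faces coplanar on the −y side. 5 rungs, each 35 mm deep and 20 mm tall, span between the inner faces of the rails, front faces flush with the rails. The lowest rung's underside is at z = 199 mm and rungs are spaced 286 mm apart (underside to underside).


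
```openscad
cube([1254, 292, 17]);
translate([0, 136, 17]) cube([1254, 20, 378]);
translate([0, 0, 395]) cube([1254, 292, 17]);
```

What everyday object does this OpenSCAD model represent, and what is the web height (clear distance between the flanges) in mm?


An I-beam. The web height is 378 mm.

Two wide flanges with a thin centred web — an I-beam. Overall 412 mm minus two 17 mm flanges gives a web of 412 − 2·17 = 378 mm.


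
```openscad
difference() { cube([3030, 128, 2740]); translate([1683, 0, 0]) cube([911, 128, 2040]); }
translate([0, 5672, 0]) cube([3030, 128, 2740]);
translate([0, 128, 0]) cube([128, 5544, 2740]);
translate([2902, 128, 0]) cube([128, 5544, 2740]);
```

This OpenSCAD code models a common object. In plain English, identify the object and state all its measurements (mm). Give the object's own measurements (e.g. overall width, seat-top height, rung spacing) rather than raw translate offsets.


A single room: four walls, each 2740 mm tall and 128 mm thick, enclosing an outside footprint 3030×5800 mm (x × y), no floor or roof. The front and back walls (−y and +y sides) run the full x-width; the side walls fit between their inner faces. A door opening 911 mm wide and 2040 mm tall is cut through the front wall from the floor up, its −x edge 1683 mm from the wall's −x end.


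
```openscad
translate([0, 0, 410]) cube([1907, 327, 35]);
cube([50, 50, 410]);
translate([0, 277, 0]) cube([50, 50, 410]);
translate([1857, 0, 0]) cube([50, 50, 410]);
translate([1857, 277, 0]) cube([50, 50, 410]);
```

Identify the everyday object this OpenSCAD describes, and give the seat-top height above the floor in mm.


A bench. The seat-top height is 445 mm.

A long slab on four corner posts — a bench. The slab sits at z = 410 with thickness 35, so the top is 410 + 35 = 445 mm.


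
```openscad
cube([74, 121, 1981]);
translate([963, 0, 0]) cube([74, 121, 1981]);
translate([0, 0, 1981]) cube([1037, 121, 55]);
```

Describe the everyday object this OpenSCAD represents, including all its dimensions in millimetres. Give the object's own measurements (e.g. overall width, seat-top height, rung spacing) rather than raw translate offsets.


A door frame. The clear opening is 889 mm wide and 1981 mm high. Two 74 mm wide jambs, 121 mm deep, stand either side of the opening from the floor to the top of the opening. A 55 mm thick head sits across the top of both jambs, spanning the full outside width of the frame.


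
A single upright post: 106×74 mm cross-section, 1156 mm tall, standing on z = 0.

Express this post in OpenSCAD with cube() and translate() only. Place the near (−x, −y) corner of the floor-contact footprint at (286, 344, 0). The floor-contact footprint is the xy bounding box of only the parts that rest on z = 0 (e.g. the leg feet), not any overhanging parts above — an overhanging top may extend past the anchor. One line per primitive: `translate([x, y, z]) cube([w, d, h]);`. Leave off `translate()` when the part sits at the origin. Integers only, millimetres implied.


translate([286, 344, 0]) cube([106, 74, 1156]);


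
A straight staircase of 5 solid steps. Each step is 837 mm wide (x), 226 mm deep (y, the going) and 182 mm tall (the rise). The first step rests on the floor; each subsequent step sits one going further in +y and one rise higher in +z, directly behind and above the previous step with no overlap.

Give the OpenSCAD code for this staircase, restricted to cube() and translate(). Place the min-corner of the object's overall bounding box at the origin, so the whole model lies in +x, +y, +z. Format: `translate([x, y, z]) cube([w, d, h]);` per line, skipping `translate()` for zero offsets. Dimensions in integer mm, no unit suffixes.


cube([837, 226, 182]);
translate([0, 226, 182]) cube([837, 226, 182]);
translate([0, 452, 364]) cube([837, 226, 182]);
translate([0, 678, 546]) cube([837, 226, 182]);
translate([0, 904, 728]) cube([837, 226, 182]);


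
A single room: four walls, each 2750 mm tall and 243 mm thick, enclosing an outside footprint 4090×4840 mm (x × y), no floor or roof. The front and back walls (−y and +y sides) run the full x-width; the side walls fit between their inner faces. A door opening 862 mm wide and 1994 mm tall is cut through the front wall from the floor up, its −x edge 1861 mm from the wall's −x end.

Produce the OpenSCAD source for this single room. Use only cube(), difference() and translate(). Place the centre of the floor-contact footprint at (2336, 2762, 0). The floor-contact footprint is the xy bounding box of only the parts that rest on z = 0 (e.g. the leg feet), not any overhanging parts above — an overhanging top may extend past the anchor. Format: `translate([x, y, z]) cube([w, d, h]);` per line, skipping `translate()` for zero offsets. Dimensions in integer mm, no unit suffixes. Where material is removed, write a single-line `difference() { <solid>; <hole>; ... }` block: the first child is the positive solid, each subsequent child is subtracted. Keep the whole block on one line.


difference() { translate([291, 342, 0]) cube([4090, 243, 2750]); translate([2152, 342, 0]) cube([862, 243, 1994]); }
translate([291, 4939, 0]) cube([4090, 243, 2750]);
translate([291, 585, 0]) cube([243, 4354, 2750]);
translate([4138, 585, 0]) cube([243, 4354, 2750]);
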